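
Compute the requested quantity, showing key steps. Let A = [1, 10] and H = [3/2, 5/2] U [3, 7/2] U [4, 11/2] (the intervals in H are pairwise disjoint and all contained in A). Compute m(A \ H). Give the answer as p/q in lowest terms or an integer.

The ambient interval has length m(A) = 10 - 1 = 9.
Since the holes are disjoint and sit inside A, by finite additivity
  m(H) = sum_i (b_i - a_i), and m(A \ H) = m(A) - m(H).
Computing the hole measures:
  m(H_1) = 5/2 - 3/2 = 1.
  m(H_2) = 7/2 - 3 = 1/2.
  m(H_3) = 11/2 - 4 = 3/2.
Summed: m(H) = 1 + 1/2 + 3/2 = 3.
So m(A \ H) = 9 - 3 = 6.

6


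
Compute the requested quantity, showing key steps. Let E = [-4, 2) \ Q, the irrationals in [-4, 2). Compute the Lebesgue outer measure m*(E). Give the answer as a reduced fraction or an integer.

The interval I = [-4, 2) has m(I) = 2 - (-4) = 6 (endpoints are measure-zero, so open/closed/half-open agree). Write I = (I cap Q) u (I \ Q). The rationals in I are countable, so m*(I cap Q) = 0 (cover each rational by intervals whose total length is arbitrarily small). By countable subadditivity m*(I) <= m*(I cap Q) + m*(I \ Q), hence m*(I \ Q) >= m(I) = 6. The reverse inequality m*(I \ Q) <= m*(I) = 6 is trivial since (I \ Q) is a subset of I. Therefore m*(I \ Q) = 6.

6


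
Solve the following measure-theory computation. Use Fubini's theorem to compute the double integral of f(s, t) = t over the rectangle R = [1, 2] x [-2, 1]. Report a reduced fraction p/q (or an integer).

f(s, t) is a tensor product of a function of s and a function of t, and both factors are bounded continuous (hence Lebesgue integrable) on the rectangle, so Fubini's theorem applies:
  integral_R f d(m x m) = (integral_a1^b1 1 ds) * (integral_a2^b2 t dt).
Inner integral in s: integral_{1}^{2} 1 ds = (2^1 - 1^1)/1
  = 1.
Inner integral in t: integral_{-2}^{1} t dt = (1^2 - (-2)^2)/2
  = -3/2.
Product: (1) * (-3/2) = -3/2.

-3/2


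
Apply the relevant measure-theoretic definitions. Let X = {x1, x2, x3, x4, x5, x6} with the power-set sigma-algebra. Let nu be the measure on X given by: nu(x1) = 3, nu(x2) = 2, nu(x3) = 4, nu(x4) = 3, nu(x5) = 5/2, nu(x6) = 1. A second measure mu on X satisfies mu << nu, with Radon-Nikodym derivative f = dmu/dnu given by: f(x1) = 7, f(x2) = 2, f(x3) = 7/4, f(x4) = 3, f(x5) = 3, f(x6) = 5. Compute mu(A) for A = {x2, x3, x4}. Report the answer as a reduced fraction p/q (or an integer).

By the defining property of the Radon-Nikodym derivative, for every measurable set A,
  mu(A) = integral_A f dnu.
Since nu is a discrete measure concentrated on the atoms of X, the integral over A reduces to the sum
  mu(A) = sum_{x in A} f(x) * nu({x}).
Computing each term:
  x2: f(x2) * nu(x2) = 2 * 2 = 4.
  x3: f(x3) * nu(x3) = 7/4 * 4 = 7.
  x4: f(x4) * nu(x4) = 3 * 3 = 9.
Summing: mu(A) = 4 + 7 + 9 = 20.

20


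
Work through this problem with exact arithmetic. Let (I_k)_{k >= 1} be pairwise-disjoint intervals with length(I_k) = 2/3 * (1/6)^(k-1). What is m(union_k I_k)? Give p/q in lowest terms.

By countable additivity of the Lebesgue measure on pairwise disjoint measurable sets,
  m(union_{k >= 1} I_k) = sum_{k >= 1} m(I_k) = sum_{k >= 1} a * r^(k-1),
  with a = 2/3 and r = 1/6.
Since 0 < r = 1/6 < 1, the geometric series converges:
  sum_{k >= 1} a * r^(k-1) = a / (1 - r).
  = 2/3 / (1 - 1/6)
  = 2/3 / (5/6)
  = 4/5.

4/5


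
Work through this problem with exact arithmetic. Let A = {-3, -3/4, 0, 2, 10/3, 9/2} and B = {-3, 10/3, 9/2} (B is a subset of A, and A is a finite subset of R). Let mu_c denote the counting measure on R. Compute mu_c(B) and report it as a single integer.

Counting measure assigns mu_c(E) = |E| (number of elements) when E is finite.
B has 3 element(s), so mu_c(B) = 3.

3


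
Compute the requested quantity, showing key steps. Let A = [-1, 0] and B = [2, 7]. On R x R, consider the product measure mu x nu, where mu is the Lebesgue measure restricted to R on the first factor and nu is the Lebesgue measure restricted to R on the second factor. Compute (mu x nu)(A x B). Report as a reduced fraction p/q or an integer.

For a measurable rectangle A x B, the product measure satisfies
  (mu x nu)(A x B) = mu(A) * nu(B).
  mu(A) = 1.
  nu(B) = 5.
  (mu x nu)(A x B) = 1 * 5 = 5.

5


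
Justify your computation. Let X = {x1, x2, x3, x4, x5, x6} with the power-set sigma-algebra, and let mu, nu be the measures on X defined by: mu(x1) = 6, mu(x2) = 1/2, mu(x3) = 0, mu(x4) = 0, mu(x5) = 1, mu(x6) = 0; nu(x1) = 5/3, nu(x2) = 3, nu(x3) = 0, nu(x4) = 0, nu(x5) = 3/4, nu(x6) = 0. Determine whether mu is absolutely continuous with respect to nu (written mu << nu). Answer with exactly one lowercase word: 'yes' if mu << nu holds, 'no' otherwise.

mu << nu means: every nu-null measurable set is also mu-null; equivalently, for every atom x, if nu({x}) = 0 then mu({x}) = 0.
Checking each atom:
  x1: nu = 5/3 > 0 -> no constraint.
  x2: nu = 3 > 0 -> no constraint.
  x3: nu = 0, mu = 0 -> consistent with mu << nu.
  x4: nu = 0, mu = 0 -> consistent with mu << nu.
  x5: nu = 3/4 > 0 -> no constraint.
  x6: nu = 0, mu = 0 -> consistent with mu << nu.
No atom violates the condition. Therefore mu << nu.

yes


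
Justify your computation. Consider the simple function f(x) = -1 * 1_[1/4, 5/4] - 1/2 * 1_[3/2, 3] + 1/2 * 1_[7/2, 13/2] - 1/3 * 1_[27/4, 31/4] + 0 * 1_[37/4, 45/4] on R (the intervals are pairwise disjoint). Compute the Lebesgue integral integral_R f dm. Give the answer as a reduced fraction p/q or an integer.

For a simple function f = sum_i c_i * 1_{A_i} with disjoint A_i,
  integral f dm = sum_i c_i * m(A_i).
Lengths of the A_i:
  m(A_1) = 5/4 - 1/4 = 1.
  m(A_2) = 3 - 3/2 = 3/2.
  m(A_3) = 13/2 - 7/2 = 3.
  m(A_4) = 31/4 - 27/4 = 1.
  m(A_5) = 45/4 - 37/4 = 2.
Contributions c_i * m(A_i):
  (-1) * (1) = -1.
  (-1/2) * (3/2) = -3/4.
  (1/2) * (3) = 3/2.
  (-1/3) * (1) = -1/3.
  (0) * (2) = 0.
Total: -1 - 3/4 + 3/2 - 1/3 + 0 = -7/12.

-7/12


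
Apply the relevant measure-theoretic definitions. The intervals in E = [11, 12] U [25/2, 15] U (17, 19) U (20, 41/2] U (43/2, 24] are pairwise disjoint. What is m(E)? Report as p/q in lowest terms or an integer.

For pairwise disjoint intervals, m(union_i I_i) = sum_i m(I_i),
and m is invariant under swapping open/closed endpoints (single points have measure 0).
So m(E) = sum_i (b_i - a_i).
  I_1 has length 12 - 11 = 1.
  I_2 has length 15 - 25/2 = 5/2.
  I_3 has length 19 - 17 = 2.
  I_4 has length 41/2 - 20 = 1/2.
  I_5 has length 24 - 43/2 = 5/2.
Summing:
  m(E) = 1 + 5/2 + 2 + 1/2 + 5/2 = 17/2.

17/2


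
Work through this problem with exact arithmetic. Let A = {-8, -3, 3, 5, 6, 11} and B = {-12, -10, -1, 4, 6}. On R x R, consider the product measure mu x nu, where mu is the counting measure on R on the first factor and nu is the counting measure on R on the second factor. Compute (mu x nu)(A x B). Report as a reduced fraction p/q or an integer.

For a measurable rectangle A x B, the product measure satisfies
  (mu x nu)(A x B) = mu(A) * nu(B).
  mu(A) = 6.
  nu(B) = 5.
  (mu x nu)(A x B) = 6 * 5 = 30.

30


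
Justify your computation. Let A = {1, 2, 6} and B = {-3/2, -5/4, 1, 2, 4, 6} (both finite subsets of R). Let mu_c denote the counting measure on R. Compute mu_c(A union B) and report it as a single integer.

Counting measure on a finite set equals cardinality. By inclusion-exclusion, |A union B| = |A| + |B| - |A cap B|.
|A| = 3, |B| = 6, |A cap B| = 3.
So mu_c(A union B) = 3 + 6 - 3 = 6.

6


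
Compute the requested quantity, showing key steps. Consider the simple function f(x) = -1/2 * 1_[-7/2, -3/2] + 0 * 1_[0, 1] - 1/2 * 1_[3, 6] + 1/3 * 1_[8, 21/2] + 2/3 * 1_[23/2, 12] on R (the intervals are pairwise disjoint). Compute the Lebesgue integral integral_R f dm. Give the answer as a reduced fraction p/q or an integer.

For a simple function f = sum_i c_i * 1_{A_i} with disjoint A_i,
  integral f dm = sum_i c_i * m(A_i).
Lengths of the A_i:
  m(A_1) = -3/2 - (-7/2) = 2.
  m(A_2) = 1 - 0 = 1.
  m(A_3) = 6 - 3 = 3.
  m(A_4) = 21/2 - 8 = 5/2.
  m(A_5) = 12 - 23/2 = 1/2.
Contributions c_i * m(A_i):
  (-1/2) * (2) = -1.
  (0) * (1) = 0.
  (-1/2) * (3) = -3/2.
  (1/3) * (5/2) = 5/6.
  (2/3) * (1/2) = 1/3.
Total: -1 + 0 - 3/2 + 5/6 + 1/3 = -4/3.

-4/3


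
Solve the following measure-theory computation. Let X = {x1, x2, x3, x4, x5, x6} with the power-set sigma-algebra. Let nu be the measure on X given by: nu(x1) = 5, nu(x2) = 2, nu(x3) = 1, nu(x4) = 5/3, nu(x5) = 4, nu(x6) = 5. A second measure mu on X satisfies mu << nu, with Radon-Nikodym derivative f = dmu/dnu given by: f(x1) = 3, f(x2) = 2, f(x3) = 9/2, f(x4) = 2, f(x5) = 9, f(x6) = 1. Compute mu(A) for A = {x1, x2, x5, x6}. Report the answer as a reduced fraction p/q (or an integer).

By the defining property of the Radon-Nikodym derivative, for every measurable set A,
  mu(A) = integral_A f dnu.
Since nu is a discrete measure concentrated on the atoms of X, the integral over A reduces to the sum
  mu(A) = sum_{x in A} f(x) * nu({x}).
Computing each term:
  x1: f(x1) * nu(x1) = 3 * 5 = 15.
  x2: f(x2) * nu(x2) = 2 * 2 = 4.
  x5: f(x5) * nu(x5) = 9 * 4 = 36.
  x6: f(x6) * nu(x6) = 1 * 5 = 5.
Summing: mu(A) = 15 + 4 + 36 + 5 = 60.

60


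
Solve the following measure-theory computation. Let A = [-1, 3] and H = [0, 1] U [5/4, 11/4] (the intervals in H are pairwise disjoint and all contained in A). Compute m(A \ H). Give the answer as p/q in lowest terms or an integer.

The ambient interval has length m(A) = 3 - (-1) = 4.
Since the holes are disjoint and sit inside A, by finite additivity
  m(H) = sum_i (b_i - a_i), and m(A \ H) = m(A) - m(H).
Computing the hole measures:
  m(H_1) = 1 - 0 = 1.
  m(H_2) = 11/4 - 5/4 = 3/2.
Summed: m(H) = 1 + 3/2 = 5/2.
So m(A \ H) = 4 - 5/2 = 3/2.

3/2


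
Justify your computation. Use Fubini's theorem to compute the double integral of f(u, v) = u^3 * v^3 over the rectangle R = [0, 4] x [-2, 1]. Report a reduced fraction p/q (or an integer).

f(u, v) is a tensor product of a function of u and a function of v, and both factors are bounded continuous (hence Lebesgue integrable) on the rectangle, so Fubini's theorem applies:
  integral_R f d(m x m) = (integral_a1^b1 u^3 du) * (integral_a2^b2 v^3 dv).
Inner integral in u: integral_{0}^{4} u^3 du = (4^4 - 0^4)/4
  = 64.
Inner integral in v: integral_{-2}^{1} v^3 dv = (1^4 - (-2)^4)/4
  = -15/4.
Product: (64) * (-15/4) = -240.

-240


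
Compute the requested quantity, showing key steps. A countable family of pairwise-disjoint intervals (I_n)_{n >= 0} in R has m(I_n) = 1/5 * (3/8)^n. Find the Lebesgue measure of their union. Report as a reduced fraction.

By countable additivity of the Lebesgue measure on pairwise disjoint measurable sets,
  m(union_{n >= 0} I_n) = sum_{n >= 0} m(I_n) = sum_{n >= 0} a * r^n,
  with a = 1/5 and r = 3/8.
Since 0 < r = 3/8 < 1, the geometric series converges:
  sum_{n >= 0} a * r^n = a / (1 - r).
  = 1/5 / (1 - 3/8)
  = 1/5 / (5/8)
  = 8/25.

8/25


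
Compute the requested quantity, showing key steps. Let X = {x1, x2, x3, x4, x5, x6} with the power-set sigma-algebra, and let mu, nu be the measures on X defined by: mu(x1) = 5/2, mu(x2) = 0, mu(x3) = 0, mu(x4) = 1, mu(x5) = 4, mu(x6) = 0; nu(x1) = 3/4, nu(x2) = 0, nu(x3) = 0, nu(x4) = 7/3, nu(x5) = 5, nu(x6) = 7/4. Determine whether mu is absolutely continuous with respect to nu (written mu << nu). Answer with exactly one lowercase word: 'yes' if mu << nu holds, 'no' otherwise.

mu << nu means: every nu-null measurable set is also mu-null; equivalently, for every atom x, if nu({x}) = 0 then mu({x}) = 0.
Checking each atom:
  x1: nu = 3/4 > 0 -> no constraint.
  x2: nu = 0, mu = 0 -> consistent with mu << nu.
  x3: nu = 0, mu = 0 -> consistent with mu << nu.
  x4: nu = 7/3 > 0 -> no constraint.
  x5: nu = 5 > 0 -> no constraint.
  x6: nu = 7/4 > 0 -> no constraint.
No atom violates the condition. Therefore mu << nu.

yes


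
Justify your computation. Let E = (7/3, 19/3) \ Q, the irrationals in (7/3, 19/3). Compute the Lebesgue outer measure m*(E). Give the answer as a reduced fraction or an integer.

The interval I = (7/3, 19/3) has m(I) = 19/3 - 7/3 = 4 (endpoints are measure-zero, so open/closed/half-open agree). Write I = (I cap Q) u (I \ Q). The rationals in I are countable, so m*(I cap Q) = 0 (cover each rational by intervals whose total length is arbitrarily small). By countable subadditivity m*(I) <= m*(I cap Q) + m*(I \ Q), hence m*(I \ Q) >= m(I) = 4. The reverse inequality m*(I \ Q) <= m*(I) = 4 is trivial since (I \ Q) is a subset of I. Therefore m*(I \ Q) = 4.

4


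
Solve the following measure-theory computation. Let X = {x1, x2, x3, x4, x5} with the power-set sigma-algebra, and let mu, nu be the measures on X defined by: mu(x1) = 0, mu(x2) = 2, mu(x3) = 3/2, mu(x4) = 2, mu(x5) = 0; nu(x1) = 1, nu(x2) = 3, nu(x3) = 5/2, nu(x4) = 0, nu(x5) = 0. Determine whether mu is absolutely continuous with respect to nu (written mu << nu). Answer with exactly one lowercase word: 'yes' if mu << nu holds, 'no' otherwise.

mu << nu means: every nu-null measurable set is also mu-null; equivalently, for every atom x, if nu({x}) = 0 then mu({x}) = 0.
Checking each atom:
  x1: nu = 1 > 0 -> no constraint.
  x2: nu = 3 > 0 -> no constraint.
  x3: nu = 5/2 > 0 -> no constraint.
  x4: nu = 0, mu = 2 > 0 -> violates mu << nu.
  x5: nu = 0, mu = 0 -> consistent with mu << nu.
The atom(s) x4 violate the condition (nu = 0 but mu > 0). Therefore mu is NOT absolutely continuous w.r.t. nu.

no


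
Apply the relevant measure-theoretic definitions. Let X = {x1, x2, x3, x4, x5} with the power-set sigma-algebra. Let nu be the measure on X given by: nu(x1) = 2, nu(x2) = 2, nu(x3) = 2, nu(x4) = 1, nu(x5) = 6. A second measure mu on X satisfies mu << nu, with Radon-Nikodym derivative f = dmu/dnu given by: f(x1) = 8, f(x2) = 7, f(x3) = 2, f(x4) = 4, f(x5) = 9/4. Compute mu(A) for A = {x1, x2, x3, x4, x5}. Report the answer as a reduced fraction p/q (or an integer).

By the defining property of the Radon-Nikodym derivative, for every measurable set A,
  mu(A) = integral_A f dnu.
Since nu is a discrete measure concentrated on the atoms of X, the integral over A reduces to the sum
  mu(A) = sum_{x in A} f(x) * nu({x}).
Computing each term:
  x1: f(x1) * nu(x1) = 8 * 2 = 16.
  x2: f(x2) * nu(x2) = 7 * 2 = 14.
  x3: f(x3) * nu(x3) = 2 * 2 = 4.
  x4: f(x4) * nu(x4) = 4 * 1 = 4.
  x5: f(x5) * nu(x5) = 9/4 * 6 = 27/2.
Summing: mu(A) = 16 + 14 + 4 + 4 + 27/2 = 103/2.

103/2


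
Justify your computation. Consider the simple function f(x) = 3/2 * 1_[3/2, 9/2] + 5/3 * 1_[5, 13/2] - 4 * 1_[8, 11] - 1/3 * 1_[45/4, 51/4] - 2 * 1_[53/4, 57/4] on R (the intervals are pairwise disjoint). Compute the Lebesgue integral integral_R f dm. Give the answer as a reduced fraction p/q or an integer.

For a simple function f = sum_i c_i * 1_{A_i} with disjoint A_i,
  integral f dm = sum_i c_i * m(A_i).
Lengths of the A_i:
  m(A_1) = 9/2 - 3/2 = 3.
  m(A_2) = 13/2 - 5 = 3/2.
  m(A_3) = 11 - 8 = 3.
  m(A_4) = 51/4 - 45/4 = 3/2.
  m(A_5) = 57/4 - 53/4 = 1.
Contributions c_i * m(A_i):
  (3/2) * (3) = 9/2.
  (5/3) * (3/2) = 5/2.
  (-4) * (3) = -12.
  (-1/3) * (3/2) = -1/2.
  (-2) * (1) = -2.
Total: 9/2 + 5/2 - 12 - 1/2 - 2 = -15/2.

-15/2


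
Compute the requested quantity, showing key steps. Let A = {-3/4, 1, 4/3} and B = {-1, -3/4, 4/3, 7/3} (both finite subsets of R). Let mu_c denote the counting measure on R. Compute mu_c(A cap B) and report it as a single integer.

Counting measure on a finite set equals cardinality. mu_c(A cap B) = |A cap B| (elements appearing in both).
Enumerating the elements of A that also lie in B gives 2 element(s).
So mu_c(A cap B) = 2.

2


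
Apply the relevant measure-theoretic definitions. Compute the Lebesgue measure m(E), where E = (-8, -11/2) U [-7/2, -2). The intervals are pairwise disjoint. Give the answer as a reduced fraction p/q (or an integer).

For pairwise disjoint intervals, m(union_i I_i) = sum_i m(I_i),
and m is invariant under swapping open/closed endpoints (single points have measure 0).
So m(E) = sum_i (b_i - a_i).
  I_1 has length -11/2 - (-8) = 5/2.
  I_2 has length -2 - (-7/2) = 3/2.
Summing:
  m(E) = 5/2 + 3/2 = 4.

4


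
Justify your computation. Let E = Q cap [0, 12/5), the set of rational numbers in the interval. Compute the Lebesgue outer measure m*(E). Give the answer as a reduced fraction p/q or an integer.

Q cap [0, 12/5) is countable; list its elements as q_1, q_2, ... . Fix eps > 0 and cover the k-th point by an interval of length eps * 2^(-k). The cover has total length eps * sum_{k>=1} 2^(-k) = eps, so by definition of outer measure m*(Q cap [0, 12/5)) <= eps. Since eps was arbitrary and m* >= 0, the outer measure is 0.

0


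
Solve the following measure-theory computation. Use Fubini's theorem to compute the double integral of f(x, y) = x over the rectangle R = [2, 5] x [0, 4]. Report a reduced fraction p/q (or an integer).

f(x, y) is a tensor product of a function of x and a function of y, and both factors are bounded continuous (hence Lebesgue integrable) on the rectangle, so Fubini's theorem applies:
  integral_R f d(m x m) = (integral_a1^b1 x dx) * (integral_a2^b2 1 dy).
Inner integral in x: integral_{2}^{5} x dx = (5^2 - 2^2)/2
  = 21/2.
Inner integral in y: integral_{0}^{4} 1 dy = (4^1 - 0^1)/1
  = 4.
Product: (21/2) * (4) = 42.

42


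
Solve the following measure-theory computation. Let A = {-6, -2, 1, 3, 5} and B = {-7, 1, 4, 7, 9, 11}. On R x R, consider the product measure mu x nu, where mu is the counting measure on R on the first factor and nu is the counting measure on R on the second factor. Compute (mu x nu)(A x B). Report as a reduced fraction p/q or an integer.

For a measurable rectangle A x B, the product measure satisfies
  (mu x nu)(A x B) = mu(A) * nu(B).
  mu(A) = 5.
  nu(B) = 6.
  (mu x nu)(A x B) = 5 * 6 = 30.

30


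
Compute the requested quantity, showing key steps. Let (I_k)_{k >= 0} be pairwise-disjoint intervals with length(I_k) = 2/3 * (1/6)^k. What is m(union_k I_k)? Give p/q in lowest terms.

By countable additivity of the Lebesgue measure on pairwise disjoint measurable sets,
  m(union_{k >= 0} I_k) = sum_{k >= 0} m(I_k) = sum_{k >= 0} a * r^k,
  with a = 2/3 and r = 1/6.
Since 0 < r = 1/6 < 1, the geometric series converges:
  sum_{k >= 0} a * r^k = a / (1 - r).
  = 2/3 / (1 - 1/6)
  = 2/3 / (5/6)
  = 4/5.

4/5


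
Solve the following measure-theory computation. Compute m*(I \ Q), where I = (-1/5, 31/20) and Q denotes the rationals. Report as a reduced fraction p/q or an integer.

The interval I = (-1/5, 31/20) has m(I) = 31/20 - (-1/5) = 7/4 (endpoints are measure-zero, so open/closed/half-open agree). Write I = (I cap Q) u (I \ Q). The rationals in I are countable, so m*(I cap Q) = 0 (cover each rational by intervals whose total length is arbitrarily small). By countable subadditivity m*(I) <= m*(I cap Q) + m*(I \ Q), hence m*(I \ Q) >= m(I) = 7/4. The reverse inequality m*(I \ Q) <= m*(I) = 7/4 is trivial since (I \ Q) is a subset of I. Therefore m*(I \ Q) = 7/4.

7/4


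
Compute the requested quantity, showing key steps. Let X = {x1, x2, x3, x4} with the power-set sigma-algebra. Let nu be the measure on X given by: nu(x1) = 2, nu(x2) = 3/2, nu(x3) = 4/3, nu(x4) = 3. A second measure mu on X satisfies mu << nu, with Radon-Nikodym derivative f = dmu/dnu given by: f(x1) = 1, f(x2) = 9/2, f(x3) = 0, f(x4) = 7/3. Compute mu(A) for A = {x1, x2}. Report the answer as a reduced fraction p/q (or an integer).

By the defining property of the Radon-Nikodym derivative, for every measurable set A,
  mu(A) = integral_A f dnu.
Since nu is a discrete measure concentrated on the atoms of X, the integral over A reduces to the sum
  mu(A) = sum_{x in A} f(x) * nu({x}).
Computing each term:
  x1: f(x1) * nu(x1) = 1 * 2 = 2.
  x2: f(x2) * nu(x2) = 9/2 * 3/2 = 27/4.
Summing: mu(A) = 2 + 27/4 = 35/4.

35/4


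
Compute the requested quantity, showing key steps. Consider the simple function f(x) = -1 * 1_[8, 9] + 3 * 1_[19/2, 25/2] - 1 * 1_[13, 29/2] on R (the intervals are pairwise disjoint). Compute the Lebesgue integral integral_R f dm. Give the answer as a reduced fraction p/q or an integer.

For a simple function f = sum_i c_i * 1_{A_i} with disjoint A_i,
  integral f dm = sum_i c_i * m(A_i).
Lengths of the A_i:
  m(A_1) = 9 - 8 = 1.
  m(A_2) = 25/2 - 19/2 = 3.
  m(A_3) = 29/2 - 13 = 3/2.
Contributions c_i * m(A_i):
  (-1) * (1) = -1.
  (3) * (3) = 9.
  (-1) * (3/2) = -3/2.
Total: -1 + 9 - 3/2 = 13/2.

13/2


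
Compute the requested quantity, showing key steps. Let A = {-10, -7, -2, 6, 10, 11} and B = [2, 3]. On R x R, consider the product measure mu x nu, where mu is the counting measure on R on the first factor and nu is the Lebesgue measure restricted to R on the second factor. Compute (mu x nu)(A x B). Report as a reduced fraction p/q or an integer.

For a measurable rectangle A x B, the product measure satisfies
  (mu x nu)(A x B) = mu(A) * nu(B).
  mu(A) = 6.
  nu(B) = 1.
  (mu x nu)(A x B) = 6 * 1 = 6.

6


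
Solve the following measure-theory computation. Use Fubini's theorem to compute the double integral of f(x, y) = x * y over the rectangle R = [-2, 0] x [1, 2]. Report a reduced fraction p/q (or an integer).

f(x, y) is a tensor product of a function of x and a function of y, and both factors are bounded continuous (hence Lebesgue integrable) on the rectangle, so Fubini's theorem applies:
  integral_R f d(m x m) = (integral_a1^b1 x dx) * (integral_a2^b2 y dy).
Inner integral in x: integral_{-2}^{0} x dx = (0^2 - (-2)^2)/2
  = -2.
Inner integral in y: integral_{1}^{2} y dy = (2^2 - 1^2)/2
  = 3/2.
Product: (-2) * (3/2) = -3.

-3


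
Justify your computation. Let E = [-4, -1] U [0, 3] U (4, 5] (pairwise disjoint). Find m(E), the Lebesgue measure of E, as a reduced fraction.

For pairwise disjoint intervals, m(union_i I_i) = sum_i m(I_i),
and m is invariant under swapping open/closed endpoints (single points have measure 0).
So m(E) = sum_i (b_i - a_i).
  I_1 has length -1 - (-4) = 3.
  I_2 has length 3 - 0 = 3.
  I_3 has length 5 - 4 = 1.
Summing:
  m(E) = 3 + 3 + 1 = 7.

7


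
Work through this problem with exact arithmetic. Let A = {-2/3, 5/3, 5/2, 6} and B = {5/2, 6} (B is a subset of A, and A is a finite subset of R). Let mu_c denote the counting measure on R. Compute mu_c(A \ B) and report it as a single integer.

Counting measure assigns mu_c(E) = |E| (number of elements) when E is finite. For B subset A, A \ B is the set of elements of A not in B, so |A \ B| = |A| - |B|.
|A| = 4, |B| = 2, so mu_c(A \ B) = 4 - 2 = 2.

2


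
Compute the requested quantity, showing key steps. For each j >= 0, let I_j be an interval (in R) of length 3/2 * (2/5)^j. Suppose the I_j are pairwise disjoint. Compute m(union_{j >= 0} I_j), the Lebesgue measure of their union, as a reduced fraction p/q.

By countable additivity of the Lebesgue measure on pairwise disjoint measurable sets,
  m(union_{j >= 0} I_j) = sum_{j >= 0} m(I_j) = sum_{j >= 0} a * r^j,
  with a = 3/2 and r = 2/5.
Since 0 < r = 2/5 < 1, the geometric series converges:
  sum_{j >= 0} a * r^j = a / (1 - r).
  = 3/2 / (1 - 2/5)
  = 3/2 / (3/5)
  = 5/2.

5/2


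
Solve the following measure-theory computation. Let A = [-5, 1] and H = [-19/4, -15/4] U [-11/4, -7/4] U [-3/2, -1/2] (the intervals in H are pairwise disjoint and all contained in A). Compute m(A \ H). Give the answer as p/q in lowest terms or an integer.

The ambient interval has length m(A) = 1 - (-5) = 6.
Since the holes are disjoint and sit inside A, by finite additivity
  m(H) = sum_i (b_i - a_i), and m(A \ H) = m(A) - m(H).
Computing the hole measures:
  m(H_1) = -15/4 - (-19/4) = 1.
  m(H_2) = -7/4 - (-11/4) = 1.
  m(H_3) = -1/2 - (-3/2) = 1.
Summed: m(H) = 1 + 1 + 1 = 3.
So m(A \ H) = 6 - 3 = 3.

3


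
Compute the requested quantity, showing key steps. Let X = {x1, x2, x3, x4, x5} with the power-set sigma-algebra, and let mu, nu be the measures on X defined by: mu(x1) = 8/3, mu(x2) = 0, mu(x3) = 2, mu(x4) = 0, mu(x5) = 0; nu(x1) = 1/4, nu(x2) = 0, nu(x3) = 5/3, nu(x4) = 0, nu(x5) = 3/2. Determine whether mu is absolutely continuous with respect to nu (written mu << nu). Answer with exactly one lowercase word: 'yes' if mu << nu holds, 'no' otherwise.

mu << nu means: every nu-null measurable set is also mu-null; equivalently, for every atom x, if nu({x}) = 0 then mu({x}) = 0.
Checking each atom:
  x1: nu = 1/4 > 0 -> no constraint.
  x2: nu = 0, mu = 0 -> consistent with mu << nu.
  x3: nu = 5/3 > 0 -> no constraint.
  x4: nu = 0, mu = 0 -> consistent with mu << nu.
  x5: nu = 3/2 > 0 -> no constraint.
No atom violates the condition. Therefore mu << nu.

yes


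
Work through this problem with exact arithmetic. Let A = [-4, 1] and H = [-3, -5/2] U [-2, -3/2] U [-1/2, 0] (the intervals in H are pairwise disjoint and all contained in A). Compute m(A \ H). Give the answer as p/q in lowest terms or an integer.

The ambient interval has length m(A) = 1 - (-4) = 5.
Since the holes are disjoint and sit inside A, by finite additivity
  m(H) = sum_i (b_i - a_i), and m(A \ H) = m(A) - m(H).
Computing the hole measures:
  m(H_1) = -5/2 - (-3) = 1/2.
  m(H_2) = -3/2 - (-2) = 1/2.
  m(H_3) = 0 - (-1/2) = 1/2.
Summed: m(H) = 1/2 + 1/2 + 1/2 = 3/2.
So m(A \ H) = 5 - 3/2 = 7/2.

7/2


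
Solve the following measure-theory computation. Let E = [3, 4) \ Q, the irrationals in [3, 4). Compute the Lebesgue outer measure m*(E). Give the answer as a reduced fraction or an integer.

The interval I = [3, 4) has m(I) = 4 - 3 = 1 (endpoints are measure-zero, so open/closed/half-open agree). Write I = (I cap Q) u (I \ Q). The rationals in I are countable, so m*(I cap Q) = 0 (cover each rational by intervals whose total length is arbitrarily small). By countable subadditivity m*(I) <= m*(I cap Q) + m*(I \ Q), hence m*(I \ Q) >= m(I) = 1. The reverse inequality m*(I \ Q) <= m*(I) = 1 is trivial since (I \ Q) is a subset of I. Therefore m*(I \ Q) = 1.

1


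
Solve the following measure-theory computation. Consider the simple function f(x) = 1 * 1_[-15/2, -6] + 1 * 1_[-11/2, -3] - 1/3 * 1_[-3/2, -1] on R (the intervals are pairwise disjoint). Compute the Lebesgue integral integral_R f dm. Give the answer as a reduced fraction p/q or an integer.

For a simple function f = sum_i c_i * 1_{A_i} with disjoint A_i,
  integral f dm = sum_i c_i * m(A_i).
Lengths of the A_i:
  m(A_1) = -6 - (-15/2) = 3/2.
  m(A_2) = -3 - (-11/2) = 5/2.
  m(A_3) = -1 - (-3/2) = 1/2.
Contributions c_i * m(A_i):
  (1) * (3/2) = 3/2.
  (1) * (5/2) = 5/2.
  (-1/3) * (1/2) = -1/6.
Total: 3/2 + 5/2 - 1/6 = 23/6.

23/6


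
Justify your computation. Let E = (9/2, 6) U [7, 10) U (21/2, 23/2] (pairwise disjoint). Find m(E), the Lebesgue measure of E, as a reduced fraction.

For pairwise disjoint intervals, m(union_i I_i) = sum_i m(I_i),
and m is invariant under swapping open/closed endpoints (single points have measure 0).
So m(E) = sum_i (b_i - a_i).
  I_1 has length 6 - 9/2 = 3/2.
  I_2 has length 10 - 7 = 3.
  I_3 has length 23/2 - 21/2 = 1.
Summing:
  m(E) = 3/2 + 3 + 1 = 11/2.

11/2


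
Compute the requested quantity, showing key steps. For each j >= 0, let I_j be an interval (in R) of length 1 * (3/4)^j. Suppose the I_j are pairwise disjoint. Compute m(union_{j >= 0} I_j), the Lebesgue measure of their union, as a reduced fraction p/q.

By countable additivity of the Lebesgue measure on pairwise disjoint measurable sets,
  m(union_{j >= 0} I_j) = sum_{j >= 0} m(I_j) = sum_{j >= 0} a * r^j,
  with a = 1 and r = 3/4.
Since 0 < r = 3/4 < 1, the geometric series converges:
  sum_{j >= 0} a * r^j = a / (1 - r).
  = 1 / (1 - 3/4)
  = 1 / (1/4)
  = 4.

4


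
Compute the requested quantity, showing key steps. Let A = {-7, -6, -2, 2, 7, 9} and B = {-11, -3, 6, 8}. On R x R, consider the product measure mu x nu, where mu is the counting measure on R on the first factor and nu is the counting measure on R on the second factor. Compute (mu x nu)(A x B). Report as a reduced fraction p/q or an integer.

For a measurable rectangle A x B, the product measure satisfies
  (mu x nu)(A x B) = mu(A) * nu(B).
  mu(A) = 6.
  nu(B) = 4.
  (mu x nu)(A x B) = 6 * 4 = 24.

24


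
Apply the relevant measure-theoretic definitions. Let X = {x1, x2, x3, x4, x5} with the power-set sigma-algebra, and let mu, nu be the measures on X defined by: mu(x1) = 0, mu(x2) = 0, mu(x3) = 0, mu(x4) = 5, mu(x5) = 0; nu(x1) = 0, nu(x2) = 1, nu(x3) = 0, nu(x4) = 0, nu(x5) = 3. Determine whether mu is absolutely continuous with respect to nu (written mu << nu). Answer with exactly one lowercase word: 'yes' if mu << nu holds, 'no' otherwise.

mu << nu means: every nu-null measurable set is also mu-null; equivalently, for every atom x, if nu({x}) = 0 then mu({x}) = 0.
Checking each atom:
  x1: nu = 0, mu = 0 -> consistent with mu << nu.
  x2: nu = 1 > 0 -> no constraint.
  x3: nu = 0, mu = 0 -> consistent with mu << nu.
  x4: nu = 0, mu = 5 > 0 -> violates mu << nu.
  x5: nu = 3 > 0 -> no constraint.
The atom(s) x4 violate the condition (nu = 0 but mu > 0). Therefore mu is NOT absolutely continuous w.r.t. nu.

no


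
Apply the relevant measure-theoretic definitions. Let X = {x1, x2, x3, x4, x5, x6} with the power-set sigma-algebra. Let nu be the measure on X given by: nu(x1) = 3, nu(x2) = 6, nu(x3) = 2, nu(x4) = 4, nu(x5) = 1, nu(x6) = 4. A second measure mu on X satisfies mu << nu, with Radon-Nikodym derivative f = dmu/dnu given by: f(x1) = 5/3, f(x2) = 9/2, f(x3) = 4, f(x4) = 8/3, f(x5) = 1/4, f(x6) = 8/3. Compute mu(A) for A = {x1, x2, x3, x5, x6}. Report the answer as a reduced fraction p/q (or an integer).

By the defining property of the Radon-Nikodym derivative, for every measurable set A,
  mu(A) = integral_A f dnu.
Since nu is a discrete measure concentrated on the atoms of X, the integral over A reduces to the sum
  mu(A) = sum_{x in A} f(x) * nu({x}).
Computing each term:
  x1: f(x1) * nu(x1) = 5/3 * 3 = 5.
  x2: f(x2) * nu(x2) = 9/2 * 6 = 27.
  x3: f(x3) * nu(x3) = 4 * 2 = 8.
  x5: f(x5) * nu(x5) = 1/4 * 1 = 1/4.
  x6: f(x6) * nu(x6) = 8/3 * 4 = 32/3.
Summing: mu(A) = 5 + 27 + 8 + 1/4 + 32/3 = 611/12.

611/12


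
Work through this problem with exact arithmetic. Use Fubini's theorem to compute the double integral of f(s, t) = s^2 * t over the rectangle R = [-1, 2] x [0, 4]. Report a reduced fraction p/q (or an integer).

f(s, t) is a tensor product of a function of s and a function of t, and both factors are bounded continuous (hence Lebesgue integrable) on the rectangle, so Fubini's theorem applies:
  integral_R f d(m x m) = (integral_a1^b1 s^2 ds) * (integral_a2^b2 t dt).
Inner integral in s: integral_{-1}^{2} s^2 ds = (2^3 - (-1)^3)/3
  = 3.
Inner integral in t: integral_{0}^{4} t dt = (4^2 - 0^2)/2
  = 8.
Product: (3) * (8) = 24.

24


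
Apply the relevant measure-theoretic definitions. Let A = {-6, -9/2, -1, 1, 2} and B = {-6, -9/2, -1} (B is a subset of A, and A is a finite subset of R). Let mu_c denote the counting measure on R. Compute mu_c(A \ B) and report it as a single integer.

Counting measure assigns mu_c(E) = |E| (number of elements) when E is finite. For B subset A, A \ B is the set of elements of A not in B, so |A \ B| = |A| - |B|.
|A| = 5, |B| = 3, so mu_c(A \ B) = 5 - 3 = 2.

2


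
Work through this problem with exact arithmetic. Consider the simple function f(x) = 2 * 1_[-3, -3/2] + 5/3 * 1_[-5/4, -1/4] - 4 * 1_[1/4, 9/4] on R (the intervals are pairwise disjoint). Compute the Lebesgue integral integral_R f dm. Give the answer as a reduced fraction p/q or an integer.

For a simple function f = sum_i c_i * 1_{A_i} with disjoint A_i,
  integral f dm = sum_i c_i * m(A_i).
Lengths of the A_i:
  m(A_1) = -3/2 - (-3) = 3/2.
  m(A_2) = -1/4 - (-5/4) = 1.
  m(A_3) = 9/4 - 1/4 = 2.
Contributions c_i * m(A_i):
  (2) * (3/2) = 3.
  (5/3) * (1) = 5/3.
  (-4) * (2) = -8.
Total: 3 + 5/3 - 8 = -10/3.

-10/3


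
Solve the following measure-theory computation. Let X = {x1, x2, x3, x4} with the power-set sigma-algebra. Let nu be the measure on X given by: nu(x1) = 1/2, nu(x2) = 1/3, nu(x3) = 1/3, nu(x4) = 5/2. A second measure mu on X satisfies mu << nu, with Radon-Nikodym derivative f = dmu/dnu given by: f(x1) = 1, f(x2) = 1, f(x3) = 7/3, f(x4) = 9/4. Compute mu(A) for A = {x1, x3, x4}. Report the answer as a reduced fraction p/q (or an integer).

By the defining property of the Radon-Nikodym derivative, for every measurable set A,
  mu(A) = integral_A f dnu.
Since nu is a discrete measure concentrated on the atoms of X, the integral over A reduces to the sum
  mu(A) = sum_{x in A} f(x) * nu({x}).
Computing each term:
  x1: f(x1) * nu(x1) = 1 * 1/2 = 1/2.
  x3: f(x3) * nu(x3) = 7/3 * 1/3 = 7/9.
  x4: f(x4) * nu(x4) = 9/4 * 5/2 = 45/8.
Summing: mu(A) = 1/2 + 7/9 + 45/8 = 497/72.

497/72


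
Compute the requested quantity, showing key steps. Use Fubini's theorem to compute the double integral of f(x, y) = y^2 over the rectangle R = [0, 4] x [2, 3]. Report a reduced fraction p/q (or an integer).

f(x, y) is a tensor product of a function of x and a function of y, and both factors are bounded continuous (hence Lebesgue integrable) on the rectangle, so Fubini's theorem applies:
  integral_R f d(m x m) = (integral_a1^b1 1 dx) * (integral_a2^b2 y^2 dy).
Inner integral in x: integral_{0}^{4} 1 dx = (4^1 - 0^1)/1
  = 4.
Inner integral in y: integral_{2}^{3} y^2 dy = (3^3 - 2^3)/3
  = 19/3.
Product: (4) * (19/3) = 76/3.

76/3


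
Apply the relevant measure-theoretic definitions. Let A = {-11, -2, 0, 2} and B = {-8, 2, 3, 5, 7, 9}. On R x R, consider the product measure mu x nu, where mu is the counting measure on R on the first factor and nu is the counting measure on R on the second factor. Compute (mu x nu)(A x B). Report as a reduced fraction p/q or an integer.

For a measurable rectangle A x B, the product measure satisfies
  (mu x nu)(A x B) = mu(A) * nu(B).
  mu(A) = 4.
  nu(B) = 6.
  (mu x nu)(A x B) = 4 * 6 = 24.

24


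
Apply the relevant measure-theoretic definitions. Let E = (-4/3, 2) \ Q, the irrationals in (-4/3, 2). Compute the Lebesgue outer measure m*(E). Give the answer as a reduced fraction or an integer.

The interval I = (-4/3, 2) has m(I) = 2 - (-4/3) = 10/3 (endpoints are measure-zero, so open/closed/half-open agree). Write I = (I cap Q) u (I \ Q). The rationals in I are countable, so m*(I cap Q) = 0 (cover each rational by intervals whose total length is arbitrarily small). By countable subadditivity m*(I) <= m*(I cap Q) + m*(I \ Q), hence m*(I \ Q) >= m(I) = 10/3. The reverse inequality m*(I \ Q) <= m*(I) = 10/3 is trivial since (I \ Q) is a subset of I. Therefore m*(I \ Q) = 10/3.

10/3


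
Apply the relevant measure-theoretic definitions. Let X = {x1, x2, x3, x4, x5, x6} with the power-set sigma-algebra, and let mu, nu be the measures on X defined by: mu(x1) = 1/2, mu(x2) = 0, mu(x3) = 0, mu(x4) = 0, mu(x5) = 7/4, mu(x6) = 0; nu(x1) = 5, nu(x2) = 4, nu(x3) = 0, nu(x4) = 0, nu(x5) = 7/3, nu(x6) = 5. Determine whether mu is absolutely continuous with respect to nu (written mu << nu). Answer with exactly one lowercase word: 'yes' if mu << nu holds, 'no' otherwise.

mu << nu means: every nu-null measurable set is also mu-null; equivalently, for every atom x, if nu({x}) = 0 then mu({x}) = 0.
Checking each atom:
  x1: nu = 5 > 0 -> no constraint.
  x2: nu = 4 > 0 -> no constraint.
  x3: nu = 0, mu = 0 -> consistent with mu << nu.
  x4: nu = 0, mu = 0 -> consistent with mu << nu.
  x5: nu = 7/3 > 0 -> no constraint.
  x6: nu = 5 > 0 -> no constraint.
No atom violates the condition. Therefore mu << nu.

yes


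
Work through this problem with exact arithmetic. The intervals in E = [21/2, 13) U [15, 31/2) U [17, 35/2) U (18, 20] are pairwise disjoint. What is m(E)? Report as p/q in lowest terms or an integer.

For pairwise disjoint intervals, m(union_i I_i) = sum_i m(I_i),
and m is invariant under swapping open/closed endpoints (single points have measure 0).
So m(E) = sum_i (b_i - a_i).
  I_1 has length 13 - 21/2 = 5/2.
  I_2 has length 31/2 - 15 = 1/2.
  I_3 has length 35/2 - 17 = 1/2.
  I_4 has length 20 - 18 = 2.
Summing:
  m(E) = 5/2 + 1/2 + 1/2 + 2 = 11/2.

11/2


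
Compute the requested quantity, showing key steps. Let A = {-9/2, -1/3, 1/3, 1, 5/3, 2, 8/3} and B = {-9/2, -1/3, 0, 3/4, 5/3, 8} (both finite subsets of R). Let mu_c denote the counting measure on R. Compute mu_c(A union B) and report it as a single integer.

Counting measure on a finite set equals cardinality. By inclusion-exclusion, |A union B| = |A| + |B| - |A cap B|.
|A| = 7, |B| = 6, |A cap B| = 3.
So mu_c(A union B) = 7 + 6 - 3 = 10.

10


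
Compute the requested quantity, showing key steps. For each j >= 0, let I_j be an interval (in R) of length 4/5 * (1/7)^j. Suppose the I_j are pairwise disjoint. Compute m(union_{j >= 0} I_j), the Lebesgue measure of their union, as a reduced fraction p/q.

By countable additivity of the Lebesgue measure on pairwise disjoint measurable sets,
  m(union_{j >= 0} I_j) = sum_{j >= 0} m(I_j) = sum_{j >= 0} a * r^j,
  with a = 4/5 and r = 1/7.
Since 0 < r = 1/7 < 1, the geometric series converges:
  sum_{j >= 0} a * r^j = a / (1 - r).
  = 4/5 / (1 - 1/7)
  = 4/5 / (6/7)
  = 14/15.

14/15


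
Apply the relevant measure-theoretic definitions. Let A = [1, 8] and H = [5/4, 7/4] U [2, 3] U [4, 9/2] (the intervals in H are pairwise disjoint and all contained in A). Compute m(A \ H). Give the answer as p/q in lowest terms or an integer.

The ambient interval has length m(A) = 8 - 1 = 7.
Since the holes are disjoint and sit inside A, by finite additivity
  m(H) = sum_i (b_i - a_i), and m(A \ H) = m(A) - m(H).
Computing the hole measures:
  m(H_1) = 7/4 - 5/4 = 1/2.
  m(H_2) = 3 - 2 = 1.
  m(H_3) = 9/2 - 4 = 1/2.
Summed: m(H) = 1/2 + 1 + 1/2 = 2.
So m(A \ H) = 7 - 2 = 5.

5


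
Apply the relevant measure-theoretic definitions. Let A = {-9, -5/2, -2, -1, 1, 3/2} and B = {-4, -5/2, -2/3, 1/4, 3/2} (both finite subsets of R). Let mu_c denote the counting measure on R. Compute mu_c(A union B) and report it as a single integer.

Counting measure on a finite set equals cardinality. By inclusion-exclusion, |A union B| = |A| + |B| - |A cap B|.
|A| = 6, |B| = 5, |A cap B| = 2.
So mu_c(A union B) = 6 + 5 - 2 = 9.

9


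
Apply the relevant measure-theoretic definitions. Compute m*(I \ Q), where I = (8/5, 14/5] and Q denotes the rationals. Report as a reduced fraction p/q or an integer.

The interval I = (8/5, 14/5] has m(I) = 14/5 - 8/5 = 6/5 (endpoints are measure-zero, so open/closed/half-open agree). Write I = (I cap Q) u (I \ Q). The rationals in I are countable, so m*(I cap Q) = 0 (cover each rational by intervals whose total length is arbitrarily small). By countable subadditivity m*(I) <= m*(I cap Q) + m*(I \ Q), hence m*(I \ Q) >= m(I) = 6/5. The reverse inequality m*(I \ Q) <= m*(I) = 6/5 is trivial since (I \ Q) is a subset of I. Therefore m*(I \ Q) = 6/5.

6/5


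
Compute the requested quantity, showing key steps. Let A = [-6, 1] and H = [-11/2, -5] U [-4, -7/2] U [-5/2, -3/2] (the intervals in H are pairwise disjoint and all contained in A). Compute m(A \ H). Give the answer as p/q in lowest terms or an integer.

The ambient interval has length m(A) = 1 - (-6) = 7.
Since the holes are disjoint and sit inside A, by finite additivity
  m(H) = sum_i (b_i - a_i), and m(A \ H) = m(A) - m(H).
Computing the hole measures:
  m(H_1) = -5 - (-11/2) = 1/2.
  m(H_2) = -7/2 - (-4) = 1/2.
  m(H_3) = -3/2 - (-5/2) = 1.
Summed: m(H) = 1/2 + 1/2 + 1 = 2.
So m(A \ H) = 7 - 2 = 5.

5


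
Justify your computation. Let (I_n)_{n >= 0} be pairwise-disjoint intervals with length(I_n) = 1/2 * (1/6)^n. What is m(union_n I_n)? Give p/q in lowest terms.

By countable additivity of the Lebesgue measure on pairwise disjoint measurable sets,
  m(union_{n >= 0} I_n) = sum_{n >= 0} m(I_n) = sum_{n >= 0} a * r^n,
  with a = 1/2 and r = 1/6.
Since 0 < r = 1/6 < 1, the geometric series converges:
  sum_{n >= 0} a * r^n = a / (1 - r).
  = 1/2 / (1 - 1/6)
  = 1/2 / (5/6)
  = 3/5.

3/5


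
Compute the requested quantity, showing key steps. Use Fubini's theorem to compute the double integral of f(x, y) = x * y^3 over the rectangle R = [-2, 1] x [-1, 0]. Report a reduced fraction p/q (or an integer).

f(x, y) is a tensor product of a function of x and a function of y, and both factors are bounded continuous (hence Lebesgue integrable) on the rectangle, so Fubini's theorem applies:
  integral_R f d(m x m) = (integral_a1^b1 x dx) * (integral_a2^b2 y^3 dy).
Inner integral in x: integral_{-2}^{1} x dx = (1^2 - (-2)^2)/2
  = -3/2.
Inner integral in y: integral_{-1}^{0} y^3 dy = (0^4 - (-1)^4)/4
  = -1/4.
Product: (-3/2) * (-1/4) = 3/8.

3/8
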